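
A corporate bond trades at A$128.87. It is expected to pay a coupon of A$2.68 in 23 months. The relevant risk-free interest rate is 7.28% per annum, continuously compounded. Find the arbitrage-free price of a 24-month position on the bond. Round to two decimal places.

A$146.37

PV(coupons) I = 2.68·e^(−0.0728·23/12)
I = 2.3310
F = (S − I)·e^(rT) = (128.87 − 2.3310) · e^(0.0728·24/12)
= 126.5390 · e^0.145600 = 126.5390 × 1.156733 = A$146.37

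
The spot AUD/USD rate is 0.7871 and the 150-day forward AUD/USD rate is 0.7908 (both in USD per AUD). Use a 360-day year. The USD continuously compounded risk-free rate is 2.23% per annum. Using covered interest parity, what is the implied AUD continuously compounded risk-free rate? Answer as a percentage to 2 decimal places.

F = S·e^((r_USD − r_AUD)T) ⇒ r_AUD = r_USD − ln(F/S)/T
ln(0.7908/0.7871) = 0.004690; /(150/360) = 0.011256
r_AUD = 0.0223 − 0.011256 = 0.011044
r_AUD = 1.10%

1.10%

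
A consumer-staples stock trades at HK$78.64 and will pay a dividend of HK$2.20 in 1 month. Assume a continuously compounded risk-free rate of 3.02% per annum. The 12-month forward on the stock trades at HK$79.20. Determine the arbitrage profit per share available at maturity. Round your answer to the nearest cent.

HK$0.41 per share

PV(dividends) I = 2.20·e^(−0.0302·1/12) = 2.1945
Fair forward F* = (S − I)·e^(rT) = (78.64 − 2.1945)·e^0.030200 = 76.4455 × 1.030661 = 78.7894
Market HK$79.20 > fair 78.7894: forward overpriced → cash-and-carry (borrow at r, buy the stock and collect the dividends, short the forward).
Profit at T = |F_mkt − F*| = |79.20 − 78.7894| = HK$0.41 per share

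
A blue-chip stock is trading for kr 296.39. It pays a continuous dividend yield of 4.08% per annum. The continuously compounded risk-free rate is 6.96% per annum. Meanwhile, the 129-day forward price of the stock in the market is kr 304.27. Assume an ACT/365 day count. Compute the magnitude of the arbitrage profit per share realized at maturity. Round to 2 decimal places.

Fair forward: F* = S·e^(carry·T), with carry = (r − q) = 0.0696 − 0.0408 = 0.0288
F* = 296.39 · e^(0.0288 × 129/365) = 296.39 · e^0.010179 = 296.39 × 1.010231 = kr 299.4224
Market kr 304.27 > fair kr 299.4224: forward overpriced → cash-and-carry (buy spot, short the forward).
At maturity, profit = |F_mkt − F*| = |304.27 − 299.4224| = kr 4.85 per share

kr 4.85 per share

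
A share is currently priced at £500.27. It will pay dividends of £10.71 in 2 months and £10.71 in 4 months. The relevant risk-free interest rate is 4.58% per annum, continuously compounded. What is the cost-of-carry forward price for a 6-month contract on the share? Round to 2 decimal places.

£490.19

PV(dividends) I = 10.71·e^(−0.0458·2/12) + 10.71·e^(−0.0458·4/12)
I = 10.6286 + 10.5477 = 21.1763
F = (S − I)·e^(rT) = (500.27 − 21.1763) · e^(0.0458·6/12)
= 479.0937 · e^0.022900 = 479.0937 × 1.023164 = £490.19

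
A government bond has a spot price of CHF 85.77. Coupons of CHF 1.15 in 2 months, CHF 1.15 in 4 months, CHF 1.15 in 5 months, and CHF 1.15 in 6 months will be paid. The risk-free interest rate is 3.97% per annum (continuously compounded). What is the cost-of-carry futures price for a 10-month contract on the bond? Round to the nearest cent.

PV(coupons) I = 1.15·e^(−0.0397·2/12) + 1.15·e^(−0.0397·4/12) + 1.15·e^(−0.0397·5/12) + 1.15·e^(−0.0397·6/12)
I = 1.1424 + 1.1349 + 1.1311 + 1.1274 = 4.5358
F = (S − I)·e^(rT) = (85.77 − 4.5358) · e^(0.0397·10/12)
= 81.2342 · e^0.033083 = 81.2342 × 1.033636 = CHF 83.97

CHF 83.97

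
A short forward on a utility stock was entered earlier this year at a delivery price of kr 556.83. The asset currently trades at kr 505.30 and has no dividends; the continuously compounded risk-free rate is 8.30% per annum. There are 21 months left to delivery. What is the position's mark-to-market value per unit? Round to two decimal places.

-kr 23.75

Current fair forward for the remaining 21 months: F = S·e^(r·T), r = 0.0830
F = 505.30 · e^(0.0830 × 21/12) = 505.30 × 1.156329 = 584.2930
Value of long forward = (F − K)·e^(−rT) = (584.2930 − 556.83) · e^(−0.0830·21/12)
= 27.4630 × 0.864806 = 23.75
Short position value = −(long value) = -kr 23.75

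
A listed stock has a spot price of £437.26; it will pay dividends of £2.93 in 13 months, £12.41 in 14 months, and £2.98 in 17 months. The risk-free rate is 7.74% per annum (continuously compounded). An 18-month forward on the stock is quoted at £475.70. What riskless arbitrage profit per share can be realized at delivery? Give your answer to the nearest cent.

£3.37 per share

PV(dividends) I = 2.93·e^(−0.0774·13/12) + 12.41·e^(−0.0774·14/12) + 2.98·e^(−0.0774·17/12) = 16.7033
Fair forward F* = (S − I)·e^(rT) = (437.26 − 16.7033)·e^0.116100 = 420.5567 × 1.123108 = 472.3306
Market £475.70 > fair 472.3306: forward overpriced → cash-and-carry (borrow at r, buy the stock and collect the dividends, short the forward).
Profit at T = |F_mkt − F*| = |475.70 − 472.3306| = £3.37 per share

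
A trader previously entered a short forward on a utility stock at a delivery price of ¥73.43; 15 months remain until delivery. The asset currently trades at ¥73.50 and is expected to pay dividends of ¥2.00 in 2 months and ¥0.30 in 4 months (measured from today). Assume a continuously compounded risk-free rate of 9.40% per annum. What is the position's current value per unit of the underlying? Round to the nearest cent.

PV(remaining dividends) I = 2.00·e^(−0.0940·2/12) + 0.30·e^(−0.0940·4/12) = 2.2597
Current forward F = (S − I)·e^(rT) = (73.50 − 2.2597)·e^(0.0940·15/12) = 71.2403 × 1.124682 = 80.1227
Value (long) = (F − K)·e^(−rT) = (80.1227 − 73.43) × 0.889141 = 5.9508
Short position value = −(long value) = -¥5.95

-¥5.95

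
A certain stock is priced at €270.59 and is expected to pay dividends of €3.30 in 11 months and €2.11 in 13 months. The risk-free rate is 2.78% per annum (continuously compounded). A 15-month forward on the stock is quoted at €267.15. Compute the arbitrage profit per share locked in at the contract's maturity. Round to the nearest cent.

PV(dividends) I = 3.30·e^(−0.0278·11/12) + 2.11·e^(−0.0278·13/12) = 5.2644
Fair forward F* = (S − I)·e^(rT) = (270.59 − 5.2644)·e^0.034750 = 265.3256 × 1.035361 = 274.7078
Market €267.15 < fair 274.7078: forward underpriced → reverse cash-and-carry (short the stock, invest proceeds at r, pay the dividends, go long the forward).
Profit at T = |F_mkt − F*| = |267.15 − 274.7078| = €7.56 per share

€7.56 per share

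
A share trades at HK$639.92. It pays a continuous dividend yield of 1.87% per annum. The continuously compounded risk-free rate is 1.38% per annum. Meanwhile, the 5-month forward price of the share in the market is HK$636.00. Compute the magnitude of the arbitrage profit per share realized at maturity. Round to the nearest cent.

HK$2.61 per share

Fair forward: F* = S·e^(carry·T), with carry = (r − q) = 0.0138 − 0.0187 = -0.0049
F* = 639.92 · e^(-0.0049 × 5/12) = 639.92 · e^-0.002042 = 639.92 × 0.997960 = HK$638.6146
Market HK$636.00 < fair HK$638.6146: forward underpriced → reverse cash-and-carry (short spot, go long the forward).
At maturity, profit = |F_mkt − F*| = |636.00 − 638.6146| = HK$2.61 per share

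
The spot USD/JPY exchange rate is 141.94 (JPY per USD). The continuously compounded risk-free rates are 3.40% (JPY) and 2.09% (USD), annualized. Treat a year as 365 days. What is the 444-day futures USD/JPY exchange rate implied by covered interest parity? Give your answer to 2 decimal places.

144.22

F = S·e^((r_JPY − r_USD)T) = 141.94 · e^((0.0340 − 0.0209) × 444/365)
= 141.94 · e^0.015935 = 141.94 × 1.016063
F = 144.22 JPY per USD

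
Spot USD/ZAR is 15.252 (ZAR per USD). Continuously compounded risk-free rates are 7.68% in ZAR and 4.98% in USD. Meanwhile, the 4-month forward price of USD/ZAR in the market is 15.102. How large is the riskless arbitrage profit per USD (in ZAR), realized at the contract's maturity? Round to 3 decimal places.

Fair forward: F* = S·e^(carry·T), with carry = (r_ZAR − r_USD) = 0.0768 − 0.0498 = 0.0270
F* = 15.252 · e^(0.0270 × 4/12) = 15.252 · e^0.009000 = 15.252 × 1.009041 = 15.3899
Market 15.102 < fair 15.3899: forward underpriced → reverse cash-and-carry (short spot, go long the forward).
At maturity, profit = |F_mkt − F*| = |15.102 − 15.3899| = 0.288 per USD (in ZAR)

0.288 per USD (in ZAR)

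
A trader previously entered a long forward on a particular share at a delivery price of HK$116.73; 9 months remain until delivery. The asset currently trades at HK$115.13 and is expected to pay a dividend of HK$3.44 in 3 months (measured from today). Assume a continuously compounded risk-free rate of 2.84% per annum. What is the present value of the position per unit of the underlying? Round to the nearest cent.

PV(remaining dividends) I = 3.44·e^(−0.0284·3/12) = 3.4157
Current forward F = (S − I)·e^(rT) = (115.13 − 3.4157)·e^(0.0284·9/12) = 111.7143 × 1.021528 = 114.1193
Value (long) = (F − K)·e^(−rT) = (114.1193 − 116.73) × 0.978925 = -2.5557
Value = -HK$2.56

-HK$2.56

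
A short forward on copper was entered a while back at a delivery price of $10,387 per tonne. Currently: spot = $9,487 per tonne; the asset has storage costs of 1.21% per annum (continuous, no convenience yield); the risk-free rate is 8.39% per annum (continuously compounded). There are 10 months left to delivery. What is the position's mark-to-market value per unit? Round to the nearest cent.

$102.44 per tonne

Current fair forward for the remaining 10 months: F = S·e^((r + u)·T), (r + u) = 0.0839 + 0.0121 = 0.0960
F = 9487 · e^(0.0960 × 10/12) = 9487 × 1.08328707 = 10277.1444
Value of long forward = (F − K)·e^(−rT) = (10277.1444 − 10387) · e^(−0.0839·10/12)
= -109.8556 × 0.93247152 = -102.44
Short position value = −(long value) = $102.44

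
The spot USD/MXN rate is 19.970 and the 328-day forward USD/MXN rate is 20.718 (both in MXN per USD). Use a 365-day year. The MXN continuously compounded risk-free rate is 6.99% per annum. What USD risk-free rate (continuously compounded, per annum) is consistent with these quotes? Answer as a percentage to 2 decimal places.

2.90%

F = S·e^((r_MXN − r_USD)T) ⇒ r_USD = r_MXN − ln(F/S)/T
ln(20.718/19.970) = 0.036772; /(328/365) = 0.040920
r_USD = 0.0699 − 0.040920 = 0.028980
r_USD = 2.90%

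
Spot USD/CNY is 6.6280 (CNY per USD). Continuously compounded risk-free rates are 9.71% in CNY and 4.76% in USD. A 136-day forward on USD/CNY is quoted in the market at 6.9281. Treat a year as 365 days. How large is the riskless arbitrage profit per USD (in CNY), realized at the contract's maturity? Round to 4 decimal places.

0.1767 per USD (in CNY)

Fair forward: F* = S·e^(carry·T), with carry = (r_CNY − r_USD) = 0.0971 − 0.0476 = 0.0495
F* = 6.6280 · e^(0.0495 × 136/365) = 6.6280 · e^0.018444 = 6.6280 × 1.018615 = 6.7514
Market 6.9281 > fair 6.7514: forward overpriced → cash-and-carry (buy spot, short the forward).
At maturity, profit = |F_mkt − F*| = |6.9281 − 6.7514| = 0.1767 per USD (in CNY)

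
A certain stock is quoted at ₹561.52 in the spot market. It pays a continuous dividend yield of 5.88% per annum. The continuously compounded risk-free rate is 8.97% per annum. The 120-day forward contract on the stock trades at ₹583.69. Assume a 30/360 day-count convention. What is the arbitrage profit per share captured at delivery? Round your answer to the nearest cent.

₹16.36 per share

Fair forward: F* = S·e^(carry·T), with carry = (r − q) = 0.0897 − 0.0588 = 0.0309
F* = 561.52 · e^(0.0309 × 120/360) = 561.52 · e^0.010300 = 561.52 × 1.010353 = ₹567.3334
Market ₹583.69 > fair ₹567.3334: forward overpriced → cash-and-carry (buy spot, short the forward).
At maturity, profit = |F_mkt − F*| = |583.69 − 567.3334| = ₹16.36 per share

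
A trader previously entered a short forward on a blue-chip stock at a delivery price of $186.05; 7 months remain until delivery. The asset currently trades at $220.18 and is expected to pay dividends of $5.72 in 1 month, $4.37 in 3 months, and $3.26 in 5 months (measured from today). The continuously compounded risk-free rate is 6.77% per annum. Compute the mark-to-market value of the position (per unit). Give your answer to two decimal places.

PV(remaining dividends) I = 5.72·e^(−0.0677·1/12) + 4.37·e^(−0.0677·3/12) + 3.26·e^(−0.0677·5/12) = 13.1538
Current forward F = (S − I)·e^(rT) = (220.18 − 13.1538)·e^(0.0677·7/12) = 207.0262 × 1.040282 = 215.3656
Value (long) = (F − K)·e^(−rT) = (215.3656 − 186.05) × 0.961278 = 28.1804
Short position value = −(long value) = -$28.18

-$28.18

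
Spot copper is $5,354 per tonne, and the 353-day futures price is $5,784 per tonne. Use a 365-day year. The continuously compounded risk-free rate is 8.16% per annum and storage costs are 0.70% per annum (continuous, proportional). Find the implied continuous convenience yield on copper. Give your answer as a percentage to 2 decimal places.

F = S·e^((r+u−y)T) ⇒ (r+u−y) = ln(F/S)/T
ln(5784/5354) = 0.077252; /T ⇒ 0.079878
y = r + u − ln(F/S)/T = 0.0816 + 0.0070 − 0.079878 = 0.008722
y = 0.87%

0.87%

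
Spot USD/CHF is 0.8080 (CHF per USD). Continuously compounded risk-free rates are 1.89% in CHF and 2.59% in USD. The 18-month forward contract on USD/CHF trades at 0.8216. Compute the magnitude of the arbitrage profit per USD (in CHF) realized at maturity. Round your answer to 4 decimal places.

Fair forward: F* = S·e^(carry·T), with carry = (r_CHF − r_USD) = 0.0189 − 0.0259 = -0.0070
F* = 0.8080 · e^(-0.0070 × 18/12) = 0.8080 · e^-0.010500 = 0.8080 × 0.989555 = 0.7996
Market 0.8216 > fair 0.7996: forward overpriced → cash-and-carry (buy spot, short the forward).
At maturity, profit = |F_mkt − F*| = |0.8216 − 0.7996| = 0.0220 per USD (in CHF)

0.0220 per USD (in CHF)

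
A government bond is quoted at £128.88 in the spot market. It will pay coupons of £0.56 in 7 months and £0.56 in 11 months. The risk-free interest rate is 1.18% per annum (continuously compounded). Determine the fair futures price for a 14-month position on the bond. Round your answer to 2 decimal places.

PV(coupons) I = 0.56·e^(−0.0118·7/12) + 0.56·e^(−0.0118·11/12)
I = 0.5562 + 0.5540 = 1.1102
F = (S − I)·e^(rT) = (128.88 − 1.1102) · e^(0.0118·14/12)
= 127.7698 · e^0.013767 = 127.7698 × 1.013862 = £129.54

£129.54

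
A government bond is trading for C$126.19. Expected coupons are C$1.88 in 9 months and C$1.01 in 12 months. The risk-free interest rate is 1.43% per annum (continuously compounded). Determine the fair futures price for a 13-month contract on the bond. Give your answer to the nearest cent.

PV(coupons) I = 1.88·e^(−0.0143·9/12) + 1.01·e^(−0.0143·12/12)
I = 1.8599 + 0.9957 = 2.8556
F = (S − I)·e^(rT) = (126.19 − 2.8556) · e^(0.0143·13/12)
= 123.3344 · e^0.015492 = 123.3344 × 1.015613 = C$125.26

C$125.26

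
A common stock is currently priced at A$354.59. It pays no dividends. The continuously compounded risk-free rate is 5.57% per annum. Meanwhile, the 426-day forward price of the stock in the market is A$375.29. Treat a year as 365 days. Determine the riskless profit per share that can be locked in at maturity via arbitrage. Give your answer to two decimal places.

A$3.12 per share

Fair forward: F* = S·e^(carry·T), with carry = r = 0.0557
F* = 354.59 · e^(0.0557 × 426/365) = 354.59 · e^0.065009 = 354.59 × 1.067169 = A$378.4075
Market A$375.29 < fair A$378.4075: forward underpriced → reverse cash-and-carry (short spot, go long the forward).
At maturity, profit = |F_mkt − F*| = |375.29 − 378.4075| = A$3.12 per share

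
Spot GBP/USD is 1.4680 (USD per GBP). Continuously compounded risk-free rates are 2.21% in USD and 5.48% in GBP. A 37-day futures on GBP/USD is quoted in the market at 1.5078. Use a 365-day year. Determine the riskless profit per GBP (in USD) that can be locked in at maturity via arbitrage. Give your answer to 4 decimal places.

Fair futures: F* = S·e^(carry·T), with carry = (r_USD − r_GBP) = 0.0221 − 0.0548 = -0.0327
F* = 1.4680 · e^(-0.0327 × 37/365) = 1.4680 · e^-0.003315 = 1.4680 × 0.996690 = 1.4631
Market 1.5078 > fair 1.4631: forward overpriced → cash-and-carry (buy spot, short the forward).
At maturity, profit = |F_mkt − F*| = |1.5078 − 1.4631| = 0.0447 per GBP (in USD)

0.0447 per GBP (in USD)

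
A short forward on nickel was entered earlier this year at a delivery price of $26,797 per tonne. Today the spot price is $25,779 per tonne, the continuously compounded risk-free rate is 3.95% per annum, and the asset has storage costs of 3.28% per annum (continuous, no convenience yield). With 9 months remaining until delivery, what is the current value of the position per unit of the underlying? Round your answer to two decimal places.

Current fair forward for the remaining 9 months: F = S·e^((r + u)·T), (r + u) = 0.0395 + 0.0328 = 0.0723
F = 25779 · e^(0.0723 × 9/12) = 25779 × 1.05572211 = 27215.4603
Value of long forward = (F − K)·e^(−rT) = (27215.4603 − 26797) · e^(−0.0395·9/12)
= 418.4603 × 0.97080952 = 406.25
Short position value = −(long value) = -$406.25

-$406.25 per tonne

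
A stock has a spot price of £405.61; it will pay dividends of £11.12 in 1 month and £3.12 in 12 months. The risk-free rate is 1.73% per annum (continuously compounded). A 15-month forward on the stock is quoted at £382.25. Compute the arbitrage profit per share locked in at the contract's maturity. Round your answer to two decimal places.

£17.75 per share

PV(dividends) I = 11.12·e^(−0.0173·1/12) + 3.12·e^(−0.0173·12/12) = 14.1705
Fair forward F* = (S − I)·e^(rT) = (405.61 − 14.1705)·e^0.021625 = 391.4395 × 1.021861 = 399.9968
Market £382.25 < fair 399.9968: forward underpriced → reverse cash-and-carry (short the stock, invest proceeds at r, pay the dividends, go long the forward).
Profit at T = |F_mkt − F*| = |382.25 − 399.9968| = £17.75 per share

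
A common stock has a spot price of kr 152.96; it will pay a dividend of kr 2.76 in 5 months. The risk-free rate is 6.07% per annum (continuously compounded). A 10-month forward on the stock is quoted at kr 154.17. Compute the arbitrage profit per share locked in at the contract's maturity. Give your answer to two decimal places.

PV(dividends) I = 2.76·e^(−0.0607·5/12) = 2.6911
Fair forward F* = (S − I)·e^(rT) = (152.96 − 2.6911)·e^0.050583 = 150.2689 × 1.051884 = 158.0655
Market kr 154.17 < fair 158.0655: forward underpriced → reverse cash-and-carry (short the stock, invest proceeds at r, pay the dividends, go long the forward).
Profit at T = |F_mkt − F*| = |154.17 − 158.0655| = kr 3.90 per share

kr 3.90 per share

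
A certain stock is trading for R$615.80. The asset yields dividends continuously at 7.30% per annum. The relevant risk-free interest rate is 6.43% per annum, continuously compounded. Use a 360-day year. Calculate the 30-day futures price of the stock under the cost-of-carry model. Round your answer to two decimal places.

R$615.35

F = S·e^((r − q)T) = 615.80 · e^((0.0643 − 0.0730) × 30/360)
= 615.80 · e^-0.000725 = 615.80 × 0.999275
F = R$615.35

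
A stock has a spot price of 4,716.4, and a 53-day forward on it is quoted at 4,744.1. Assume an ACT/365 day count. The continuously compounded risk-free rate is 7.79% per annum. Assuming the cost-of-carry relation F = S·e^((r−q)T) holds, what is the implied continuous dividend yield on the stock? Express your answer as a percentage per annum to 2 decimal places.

3.76%

From F = S·e^((r−q)T): (r − q) = ln(F/S)/T
ln(4744.1/4716.4) = ln(1.005873) = 0.005856
(r − q) = 0.005856 / (53/365) = 0.040329
q = r − ln(F/S)/T = 0.0779 − 0.040329 = 0.037571
q = 3.76%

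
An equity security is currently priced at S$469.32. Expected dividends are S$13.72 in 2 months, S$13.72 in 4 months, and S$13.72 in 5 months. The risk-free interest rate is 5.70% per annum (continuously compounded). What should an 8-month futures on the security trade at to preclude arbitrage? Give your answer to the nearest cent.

S$445.48

PV(dividends) I = 13.72·e^(−0.0570·2/12) + 13.72·e^(−0.0570·4/12) + 13.72·e^(−0.0570·5/12)
I = 13.5903 + 13.4618 + 13.3980 = 40.4501
F = (S − I)·e^(rT) = (469.32 − 40.4501) · e^(0.0570·8/12)
= 428.8699 · e^0.038000 = 428.8699 × 1.038731 = S$445.48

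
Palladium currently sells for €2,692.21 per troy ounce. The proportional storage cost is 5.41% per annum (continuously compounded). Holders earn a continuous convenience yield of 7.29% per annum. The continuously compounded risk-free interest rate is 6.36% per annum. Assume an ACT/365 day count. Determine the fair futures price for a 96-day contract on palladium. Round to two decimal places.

€2,724.12 per troy ounce

Net carry = r + u − y = 0.0636 + 0.0541 − 0.0729 = 0.0448
F = S·e^((r+u−y)T) = 2692.21 · e^(0.0448 × 96/365) = 2692.21 · e^0.01178301
= 2692.21 × 1.01185270 = €2,724.12 per troy ounce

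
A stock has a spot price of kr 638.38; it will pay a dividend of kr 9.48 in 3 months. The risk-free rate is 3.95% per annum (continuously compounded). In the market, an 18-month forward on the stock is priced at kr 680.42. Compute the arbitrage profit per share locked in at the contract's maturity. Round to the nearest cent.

PV(dividends) I = 9.48·e^(−0.0395·3/12) = 9.3868
Fair forward F* = (S − I)·e^(rT) = (638.38 − 9.3868)·e^0.059250 = 628.9932 × 1.061040 = 667.3869
Market kr 680.42 > fair 667.3869: forward overpriced → cash-and-carry (borrow at r, buy the stock and collect the dividends, short the forward).
Profit at T = |F_mkt − F*| = |680.42 − 667.3869| = kr 13.03 per share

kr 13.03 per share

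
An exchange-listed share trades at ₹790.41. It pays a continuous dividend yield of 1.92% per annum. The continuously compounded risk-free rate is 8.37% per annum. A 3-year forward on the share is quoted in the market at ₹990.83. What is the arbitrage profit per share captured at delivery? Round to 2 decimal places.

₹31.68 per share

Fair forward: F* = S·e^(carry·T), with carry = (r − q) = 0.0837 − 0.0192 = 0.0645
F* = 790.41 · e^(0.0645 × 3) = 790.41 · e^0.193500 = 790.41 × 1.213489 = ₹959.1538
Market ₹990.83 > fair ₹959.1538: forward overpriced → cash-and-carry (buy spot, short the forward).
At maturity, profit = |F_mkt − F*| = |990.83 − 959.1538| = ₹31.68 per share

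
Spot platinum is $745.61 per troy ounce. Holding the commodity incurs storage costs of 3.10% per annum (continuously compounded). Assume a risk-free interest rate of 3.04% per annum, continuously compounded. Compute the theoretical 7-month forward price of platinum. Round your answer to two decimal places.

$772.80 per troy ounce

Net carry = r + u − y = 0.0304 + 0.0310 − 0.0000 = 0.0614
F = S·e^((r+u−y)T) = 745.61 · e^(0.0614 × 7/12) = 745.61 · e^0.035817
= 745.61 × 1.036466 = $772.80 per troy ounce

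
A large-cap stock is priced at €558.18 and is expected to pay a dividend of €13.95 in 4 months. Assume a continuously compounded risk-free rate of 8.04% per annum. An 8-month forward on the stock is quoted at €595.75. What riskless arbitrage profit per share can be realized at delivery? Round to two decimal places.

€21.16 per share

PV(dividends) I = 13.95·e^(−0.0804·4/12) = 13.5811
Fair forward F* = (S − I)·e^(rT) = (558.18 − 13.5811)·e^0.053600 = 544.5989 × 1.055062 = 574.5856
Market €595.75 > fair 574.5856: forward overpriced → cash-and-carry (borrow at r, buy the stock and collect the dividends, short the forward).
Profit at T = |F_mkt − F*| = |595.75 − 574.5856| = €21.16 per share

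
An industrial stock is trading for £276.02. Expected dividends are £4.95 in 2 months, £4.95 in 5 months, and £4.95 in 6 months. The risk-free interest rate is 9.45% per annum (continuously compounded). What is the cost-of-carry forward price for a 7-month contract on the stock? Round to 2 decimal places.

PV(dividends) I = 4.95·e^(−0.0945·2/12) + 4.95·e^(−0.0945·5/12) + 4.95·e^(−0.0945·6/12)
I = 4.8726 + 4.7589 + 4.7216 = 14.3531
F = (S − I)·e^(rT) = (276.02 − 14.3531) · e^(0.0945·7/12)
= 261.6669 · e^0.055125 = 261.6669 × 1.056673 = £276.50

£276.50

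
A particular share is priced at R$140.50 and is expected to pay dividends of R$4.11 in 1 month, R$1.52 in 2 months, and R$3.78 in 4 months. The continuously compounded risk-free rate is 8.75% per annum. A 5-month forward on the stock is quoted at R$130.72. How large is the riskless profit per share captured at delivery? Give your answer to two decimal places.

R$5.40 per share

PV(dividends) I = 4.11·e^(−0.0875·1/12) + 1.52·e^(−0.0875·2/12) + 3.78·e^(−0.0875·4/12) = 9.2495
Fair forward F* = (S − I)·e^(rT) = (140.50 − 9.2495)·e^0.036458 = 131.2505 × 1.037131 = 136.1240
Market R$130.72 < fair 136.1240: forward underpriced → reverse cash-and-carry (short the stock, invest proceeds at r, pay the dividends, go long the forward).
Profit at T = |F_mkt − F*| = |130.72 − 136.1240| = R$5.40 per share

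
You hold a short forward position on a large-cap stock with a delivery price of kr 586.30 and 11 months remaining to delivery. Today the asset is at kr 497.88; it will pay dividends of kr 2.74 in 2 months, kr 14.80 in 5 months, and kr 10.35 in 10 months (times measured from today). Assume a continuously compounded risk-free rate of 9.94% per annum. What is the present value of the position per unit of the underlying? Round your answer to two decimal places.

PV(remaining dividends) I = 2.74·e^(−0.0994·2/12) + 14.80·e^(−0.0994·5/12) + 10.35·e^(−0.0994·10/12) = 26.4218
Current forward F = (S − I)·e^(rT) = (497.88 − 26.4218)·e^(0.0994·11/12) = 471.4582 × 1.095397 = 516.4339
Value (long) = (F − K)·e^(−rT) = (516.4339 − 586.30) × 0.912911 = -63.7815
Short position value = −(long value) = kr 63.78

kr 63.78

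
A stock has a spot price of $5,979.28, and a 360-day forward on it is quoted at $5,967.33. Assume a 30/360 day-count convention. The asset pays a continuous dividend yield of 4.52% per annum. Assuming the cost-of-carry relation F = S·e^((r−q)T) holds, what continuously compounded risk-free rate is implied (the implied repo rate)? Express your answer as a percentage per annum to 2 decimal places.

From F = S·e^((r−q)T): (r − q) = ln(F/S)/T
ln(5967.33/5979.28) = ln(0.998001) = -0.002001
(r − q) = -0.002001 / (360/360) = -0.002001
r = ln(F/S)/T + q = -0.002001 + 0.0452 = 0.043199
r = 4.32%

4.32%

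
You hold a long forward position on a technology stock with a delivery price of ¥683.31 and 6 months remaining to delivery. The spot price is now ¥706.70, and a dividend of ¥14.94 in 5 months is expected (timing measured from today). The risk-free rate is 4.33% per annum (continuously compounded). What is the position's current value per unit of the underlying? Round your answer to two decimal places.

¥23.35

PV(remaining dividends) I = 14.94·e^(−0.0433·5/12) = 14.6729
Current forward F = (S − I)·e^(rT) = (706.70 − 14.6729)·e^(0.0433·6/12) = 692.0271 × 1.021886 = 707.1728
Value (long) = (F − K)·e^(−rT) = (707.1728 − 683.31) × 0.978583 = 23.3517
Value = ¥23.35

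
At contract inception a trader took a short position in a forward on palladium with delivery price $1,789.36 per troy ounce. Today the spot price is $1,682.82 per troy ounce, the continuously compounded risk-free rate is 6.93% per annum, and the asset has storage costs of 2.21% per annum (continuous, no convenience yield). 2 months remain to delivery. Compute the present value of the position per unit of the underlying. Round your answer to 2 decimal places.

Current fair forward for the remaining 2 months: F = S·e^((r + u)·T), (r + u) = 0.0693 + 0.0221 = 0.0914
F = 1682.82 · e^(0.0914 × 2/12) = 1682.82 × 1.01534995 = 1708.6512
Value of long forward = (F − K)·e^(−rT) = (1708.6512 − 1789.36) · e^(−0.0693·2/12)
= -80.7088 × 0.98851645 = -79.78
Short position value = −(long value) = $79.78

$79.78 per troy ounce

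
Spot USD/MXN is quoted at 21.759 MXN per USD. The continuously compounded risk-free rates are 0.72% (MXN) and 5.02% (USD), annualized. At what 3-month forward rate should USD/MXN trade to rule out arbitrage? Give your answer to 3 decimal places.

21.526

F = S·e^((r_MXN − r_USD)T) = 21.759 · e^((0.0072 − 0.0502) × 3/12)
= 21.759 · e^-0.010750 = 21.759 × 0.989308
F = 21.526 MXN per USD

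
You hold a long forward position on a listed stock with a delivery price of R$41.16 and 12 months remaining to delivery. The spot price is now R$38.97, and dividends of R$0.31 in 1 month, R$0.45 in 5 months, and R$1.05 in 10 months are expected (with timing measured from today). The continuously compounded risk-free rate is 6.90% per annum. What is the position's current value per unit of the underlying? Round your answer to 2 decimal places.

PV(remaining dividends) I = 0.31·e^(−0.0690·1/12) + 0.45·e^(−0.0690·5/12) + 1.05·e^(−0.0690·10/12) = 1.7368
Current forward F = (S − I)·e^(rT) = (38.97 − 1.7368)·e^(0.0690·12/12) = 37.2332 × 1.071436 = 39.8930
Value (long) = (F − K)·e^(−rT) = (39.8930 − 41.16) × 0.933327 = -1.1825
Value = -R$1.18

-R$1.18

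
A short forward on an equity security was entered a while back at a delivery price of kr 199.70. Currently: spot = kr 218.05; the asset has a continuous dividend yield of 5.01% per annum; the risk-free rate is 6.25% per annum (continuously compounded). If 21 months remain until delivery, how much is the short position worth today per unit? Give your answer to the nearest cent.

Current fair forward for the remaining 21 months: F = S·e^((r − q)·T), (r − q) = 0.0625 − 0.0501 = 0.0124
F = 218.05 · e^(0.0124 × 21/12) = 218.05 × 1.021937 = 222.8334
Value of long forward = (F − K)·e^(−rT) = (222.8334 − 199.70) · e^(−0.0625·21/12)
= 23.1334 × 0.896394 = 20.74
Short position value = −(long value) = -kr 20.74

-kr 20.74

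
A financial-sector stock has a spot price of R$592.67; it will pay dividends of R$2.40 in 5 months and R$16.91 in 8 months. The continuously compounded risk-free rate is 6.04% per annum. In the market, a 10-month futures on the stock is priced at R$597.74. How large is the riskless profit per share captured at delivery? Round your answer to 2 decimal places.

R$5.98 per share

PV(dividends) I = 2.40·e^(−0.0604·5/12) + 16.91·e^(−0.0604·8/12) = 18.5830
Fair futures F* = (S − I)·e^(rT) = (592.67 − 18.5830)·e^0.050333 = 574.0870 × 1.051621 = 603.7219
Market R$597.74 < fair 603.7219: forward underpriced → reverse cash-and-carry (short the stock, invest proceeds at r, pay the dividends, go long the forward).
Profit at T = |F_mkt − F*| = |597.74 − 603.7219| = R$5.98 per share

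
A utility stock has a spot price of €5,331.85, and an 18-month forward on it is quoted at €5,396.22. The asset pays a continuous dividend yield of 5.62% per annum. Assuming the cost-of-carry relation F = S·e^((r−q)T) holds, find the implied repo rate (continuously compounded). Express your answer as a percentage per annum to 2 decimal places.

From F = S·e^((r−q)T): (r − q) = ln(F/S)/T
ln(5396.22/5331.85) = ln(1.012073) = 0.012001
(r − q) = 0.012001 / (18/12) = 0.008001
r = ln(F/S)/T + q = 0.008001 + 0.0562 = 0.064201
r = 6.42%

6.42%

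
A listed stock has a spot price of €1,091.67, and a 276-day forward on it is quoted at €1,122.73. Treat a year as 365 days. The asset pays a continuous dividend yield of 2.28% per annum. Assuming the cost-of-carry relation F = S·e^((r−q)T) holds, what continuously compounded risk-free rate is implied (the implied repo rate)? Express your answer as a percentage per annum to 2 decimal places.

From F = S·e^((r−q)T): (r − q) = ln(F/S)/T
ln(1122.73/1091.67) = ln(1.028452) = 0.028055
(r − q) = 0.028055 / (276/365) = 0.037102
r = ln(F/S)/T + q = 0.037102 + 0.0228 = 0.059902
r = 5.99%

5.99%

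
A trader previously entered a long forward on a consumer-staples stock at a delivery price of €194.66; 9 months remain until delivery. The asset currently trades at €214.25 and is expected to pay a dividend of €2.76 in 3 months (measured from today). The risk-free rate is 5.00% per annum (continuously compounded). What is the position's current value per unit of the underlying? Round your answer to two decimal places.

€24.03

PV(remaining dividends) I = 2.76·e^(−0.0500·3/12) = 2.7257
Current forward F = (S − I)·e^(rT) = (214.25 − 2.7257)·e^(0.0500·9/12) = 211.5243 × 1.038212 = 219.6071
Value (long) = (F − K)·e^(−rT) = (219.6071 − 194.66) × 0.963194 = 24.0289
Value = €24.03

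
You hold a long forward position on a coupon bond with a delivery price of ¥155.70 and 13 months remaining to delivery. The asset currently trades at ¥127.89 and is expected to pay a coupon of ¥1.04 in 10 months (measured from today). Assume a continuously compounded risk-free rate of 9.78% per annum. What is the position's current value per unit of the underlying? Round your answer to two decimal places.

-¥13.12

PV(remaining coupons) I = 1.04·e^(−0.0978·10/12) = 0.9586
Current forward F = (S − I)·e^(rT) = (127.89 − 0.9586)·e^(0.0978·13/12) = 126.9314 × 1.111766 = 141.1180
Value (long) = (F − K)·e^(−rT) = (141.1180 − 155.70) × 0.899470 = -13.1161
Value = -¥13.12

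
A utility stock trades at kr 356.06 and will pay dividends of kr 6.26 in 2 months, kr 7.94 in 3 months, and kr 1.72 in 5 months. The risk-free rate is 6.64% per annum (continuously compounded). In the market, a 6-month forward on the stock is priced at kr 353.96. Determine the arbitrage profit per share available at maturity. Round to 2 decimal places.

kr 2.08 per share

PV(dividends) I = 6.26·e^(−0.0664·2/12) + 7.94·e^(−0.0664·3/12) + 1.72·e^(−0.0664·5/12) = 15.6735
Fair forward F* = (S − I)·e^(rT) = (356.06 − 15.6735)·e^0.033200 = 340.3865 × 1.033757 = 351.8769
Market kr 353.96 > fair 351.8769: forward overpriced → cash-and-carry (borrow at r, buy the stock and collect the dividends, short the forward).
Profit at T = |F_mkt − F*| = |353.96 − 351.8769| = kr 2.08 per share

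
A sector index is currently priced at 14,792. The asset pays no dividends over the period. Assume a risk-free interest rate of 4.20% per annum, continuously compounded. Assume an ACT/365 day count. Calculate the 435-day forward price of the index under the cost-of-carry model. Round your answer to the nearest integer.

F = S·e^(rT) = 14792 · e^(0.0420 × 435/365)
= 14792 · e^0.050055 = 14792 × 1.051329
F = 15,551

15,551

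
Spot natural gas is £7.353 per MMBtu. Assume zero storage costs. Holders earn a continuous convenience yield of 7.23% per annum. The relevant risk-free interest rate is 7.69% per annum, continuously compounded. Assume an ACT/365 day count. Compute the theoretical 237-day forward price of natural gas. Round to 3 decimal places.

Net carry = r + u − y = 0.0769 + 0.0000 − 0.0723 = 0.0046
F = S·e^((r+u−y)T) = 7.353 · e^(0.0046 × 237/365) = 7.353 · e^0.002987
= 7.353 × 1.002991 = £7.375 per MMBtu

£7.375 per MMBtu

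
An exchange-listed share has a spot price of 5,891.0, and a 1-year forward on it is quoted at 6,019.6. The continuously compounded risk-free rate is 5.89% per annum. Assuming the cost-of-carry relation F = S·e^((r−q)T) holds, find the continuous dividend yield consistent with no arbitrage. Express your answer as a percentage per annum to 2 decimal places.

From F = S·e^((r−q)T): (r − q) = ln(F/S)/T
ln(6019.6/5891.0) = ln(1.021830) = 0.021595
(r − q) = 0.021595 / (1) = 0.021595
q = r − ln(F/S)/T = 0.0589 − 0.021595 = 0.037305
q = 3.73%

3.73%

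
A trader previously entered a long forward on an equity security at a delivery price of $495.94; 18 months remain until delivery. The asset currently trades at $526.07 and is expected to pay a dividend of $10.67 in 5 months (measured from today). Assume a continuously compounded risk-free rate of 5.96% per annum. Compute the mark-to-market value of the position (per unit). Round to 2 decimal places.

$62.13

PV(remaining dividends) I = 10.67·e^(−0.0596·5/12) = 10.4083
Current forward F = (S − I)·e^(rT) = (526.07 − 10.4083)·e^(0.0596·18/12) = 515.6617 × 1.093518 = 563.8854
Value (long) = (F − K)·e^(−rT) = (563.8854 − 495.94) × 0.914480 = 62.1347
Value = $62.13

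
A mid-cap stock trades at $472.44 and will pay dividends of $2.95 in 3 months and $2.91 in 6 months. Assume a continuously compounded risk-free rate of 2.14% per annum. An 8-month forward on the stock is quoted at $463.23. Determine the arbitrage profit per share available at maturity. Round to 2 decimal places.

$10.10 per share

PV(dividends) I = 2.95·e^(−0.0214·3/12) + 2.91·e^(−0.0214·6/12) = 5.8133
Fair forward F* = (S − I)·e^(rT) = (472.44 − 5.8133)·e^0.014267 = 466.6267 × 1.014369 = 473.3317
Market $463.23 < fair 473.3317: forward underpriced → reverse cash-and-carry (short the stock, invest proceeds at r, pay the dividends, go long the forward).
Profit at T = |F_mkt − F*| = |463.23 − 473.3317| = $10.10 per share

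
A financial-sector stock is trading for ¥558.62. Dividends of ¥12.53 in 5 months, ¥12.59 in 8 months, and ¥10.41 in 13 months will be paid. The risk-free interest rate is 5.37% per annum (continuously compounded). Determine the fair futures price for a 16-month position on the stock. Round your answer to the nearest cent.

¥563.32

PV(dividends) I = 12.53·e^(−0.0537·5/12) + 12.59·e^(−0.0537·8/12) + 10.41·e^(−0.0537·13/12)
I = 12.2528 + 12.1473 + 9.8217 = 34.2218
F = (S − I)·e^(rT) = (558.62 − 34.2218) · e^(0.0537·16/12)
= 524.3982 · e^0.071600 = 524.3982 × 1.074226 = ¥563.32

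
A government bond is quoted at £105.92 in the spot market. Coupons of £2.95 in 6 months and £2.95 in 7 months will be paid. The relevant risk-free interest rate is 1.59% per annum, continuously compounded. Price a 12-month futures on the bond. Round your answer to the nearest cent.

£101.67

PV(coupons) I = 2.95·e^(−0.0159·6/12) + 2.95·e^(−0.0159·7/12)
I = 2.9266 + 2.9228 = 5.8494
F = (S − I)·e^(rT) = (105.92 − 5.8494) · e^(0.0159·12/12)
= 100.0706 · e^0.015900 = 100.0706 × 1.016027 = £101.67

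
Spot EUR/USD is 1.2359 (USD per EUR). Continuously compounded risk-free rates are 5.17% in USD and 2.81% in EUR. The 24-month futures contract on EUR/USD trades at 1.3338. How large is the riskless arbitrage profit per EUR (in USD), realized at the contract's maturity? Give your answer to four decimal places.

0.0382 per EUR (in USD)

Fair futures: F* = S·e^(carry·T), with carry = (r_USD − r_EUR) = 0.0517 − 0.0281 = 0.0236
F* = 1.2359 · e^(0.0236 × 24/12) = 1.2359 · e^0.047200 = 1.2359 × 1.048332 = 1.2956
Market 1.3338 > fair 1.2956: forward overpriced → cash-and-carry (buy spot, short the forward).
At maturity, profit = |F_mkt − F*| = |1.3338 − 1.2956| = 0.0382 per EUR (in USD)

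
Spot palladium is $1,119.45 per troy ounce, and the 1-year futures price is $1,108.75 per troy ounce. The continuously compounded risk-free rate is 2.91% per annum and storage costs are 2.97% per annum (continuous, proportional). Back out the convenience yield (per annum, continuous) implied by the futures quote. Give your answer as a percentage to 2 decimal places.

6.84%

F = S·e^((r+u−y)T) ⇒ (r+u−y) = ln(F/S)/T
ln(1108.75/1119.45) = -0.009604; /T ⇒ -0.009604
y = r + u − ln(F/S)/T = 0.0291 + 0.0297 + 0.009604 = 0.068404
y = 6.84%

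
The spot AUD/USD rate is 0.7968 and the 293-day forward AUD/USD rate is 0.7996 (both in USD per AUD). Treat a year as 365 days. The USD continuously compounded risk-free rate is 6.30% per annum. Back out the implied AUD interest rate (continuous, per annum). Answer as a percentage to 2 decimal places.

5.86%

F = S·e^((r_USD − r_AUD)T) ⇒ r_AUD = r_USD − ln(F/S)/T
ln(0.7996/0.7968) = 0.003508; /(293/365) = 0.004370
r_AUD = 0.0630 − 0.004370 = 0.058630
r_AUD = 5.86%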